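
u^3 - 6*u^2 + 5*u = u*(u - 5)*(u - 1)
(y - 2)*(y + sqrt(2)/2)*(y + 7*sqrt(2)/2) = y^3 - 2*y^2 + 4*sqrt(2)*y^2 - 8*sqrt(2)*y + 7*y/2 - 7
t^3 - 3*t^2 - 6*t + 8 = (t - 4)*(t - 1)*(t + 2)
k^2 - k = k*(k - 1)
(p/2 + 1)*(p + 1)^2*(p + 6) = p^4/2 + 5*p^3 + 29*p^2/2 + 16*p + 6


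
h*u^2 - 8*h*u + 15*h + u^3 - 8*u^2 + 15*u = (h + u)*(u - 5)*(u - 3)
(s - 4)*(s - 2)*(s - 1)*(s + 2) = s^4 - 5*s^3 + 20*s - 16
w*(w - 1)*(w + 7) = w^3 + 6*w^2 - 7*w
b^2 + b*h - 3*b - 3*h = (b - 3)*(b + h)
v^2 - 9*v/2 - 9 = (v - 6)*(v + 3/2)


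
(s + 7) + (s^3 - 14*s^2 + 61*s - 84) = s^3 - 14*s^2 + 62*s - 77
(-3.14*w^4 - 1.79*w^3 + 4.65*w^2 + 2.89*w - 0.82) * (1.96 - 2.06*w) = 6.4684*w^5 - 2.467*w^4 - 13.0874*w^3 + 3.1606*w^2 + 7.3536*w - 1.6072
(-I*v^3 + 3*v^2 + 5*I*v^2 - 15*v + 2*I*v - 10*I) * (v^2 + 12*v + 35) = -I*v^5 + 3*v^4 - 7*I*v^4 + 21*v^3 + 27*I*v^3 - 75*v^2 + 189*I*v^2 - 525*v - 50*I*v - 350*I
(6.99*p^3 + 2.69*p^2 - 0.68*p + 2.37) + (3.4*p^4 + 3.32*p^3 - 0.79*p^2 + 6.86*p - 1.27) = 3.4*p^4 + 10.31*p^3 + 1.9*p^2 + 6.18*p + 1.1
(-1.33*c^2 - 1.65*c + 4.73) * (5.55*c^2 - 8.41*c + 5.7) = -7.3815*c^4 + 2.0278*c^3 + 32.547*c^2 - 49.1843*c + 26.961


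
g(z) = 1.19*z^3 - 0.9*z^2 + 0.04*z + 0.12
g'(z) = 3.57*z^2 - 1.8*z + 0.04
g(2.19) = 8.39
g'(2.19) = 13.22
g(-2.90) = -36.59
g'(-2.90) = 35.28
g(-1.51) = -6.09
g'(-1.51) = 10.90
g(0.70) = 0.12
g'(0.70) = 0.53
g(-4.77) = -149.70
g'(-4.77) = 89.85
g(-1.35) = -4.50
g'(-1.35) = 8.98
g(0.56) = 0.07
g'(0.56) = 0.15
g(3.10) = 27.05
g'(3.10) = 28.77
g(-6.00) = -289.56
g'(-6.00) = 139.36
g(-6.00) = -289.56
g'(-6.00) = 139.36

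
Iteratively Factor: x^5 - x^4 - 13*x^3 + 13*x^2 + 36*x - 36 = (x - 1)*(x^4 - 13*x^2 + 36) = (x - 2)*(x - 1)*(x^3 + 2*x^2 - 9*x - 18) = (x - 3)*(x - 2)*(x - 1)*(x^2 + 5*x + 6) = (x - 3)*(x - 2)*(x - 1)*(x + 2)*(x + 3)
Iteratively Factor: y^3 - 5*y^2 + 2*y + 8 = (y + 1)*(y^2 - 6*y + 8) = (y - 2)*(y + 1)*(y - 4)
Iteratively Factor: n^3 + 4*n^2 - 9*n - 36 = (n - 3)*(n^2 + 7*n + 12) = (n - 3)*(n + 3)*(n + 4)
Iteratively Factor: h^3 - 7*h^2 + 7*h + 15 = (h - 3)*(h^2 - 4*h - 5) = (h - 5)*(h - 3)*(h + 1)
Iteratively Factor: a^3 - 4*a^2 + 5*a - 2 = (a - 2)*(a^2 - 2*a + 1) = (a - 2)*(a - 1)*(a - 1)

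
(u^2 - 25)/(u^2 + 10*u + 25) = (u - 5)/(u + 5)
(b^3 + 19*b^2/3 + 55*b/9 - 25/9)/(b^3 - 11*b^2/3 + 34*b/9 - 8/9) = (3*b^2 + 20*b + 25)/(3*b^2 - 10*b + 8)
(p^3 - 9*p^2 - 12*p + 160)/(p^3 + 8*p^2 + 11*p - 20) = (p^2 - 13*p + 40)/(p^2 + 4*p - 5)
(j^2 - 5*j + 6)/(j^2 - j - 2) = (j - 3)/(j + 1)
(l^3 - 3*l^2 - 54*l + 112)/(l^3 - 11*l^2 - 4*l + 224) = (l^2 + 5*l - 14)/(l^2 - 3*l - 28)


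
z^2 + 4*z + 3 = (z + 1)*(z + 3)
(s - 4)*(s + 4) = s^2 - 16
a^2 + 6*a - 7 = (a - 1)*(a + 7)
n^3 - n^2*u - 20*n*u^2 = n*(n - 5*u)*(n + 4*u)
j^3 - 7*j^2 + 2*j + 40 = (j - 5)*(j - 4)*(j + 2)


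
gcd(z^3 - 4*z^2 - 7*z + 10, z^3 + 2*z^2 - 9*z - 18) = z + 2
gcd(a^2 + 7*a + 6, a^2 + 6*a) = a + 6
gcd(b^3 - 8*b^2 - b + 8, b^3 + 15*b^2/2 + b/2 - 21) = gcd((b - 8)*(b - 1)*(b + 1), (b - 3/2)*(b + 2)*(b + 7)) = 1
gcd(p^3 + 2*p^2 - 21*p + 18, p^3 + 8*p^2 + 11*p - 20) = p - 1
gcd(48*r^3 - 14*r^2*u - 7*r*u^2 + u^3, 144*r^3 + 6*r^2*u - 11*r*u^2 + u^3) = 24*r^2 + 5*r*u - u^2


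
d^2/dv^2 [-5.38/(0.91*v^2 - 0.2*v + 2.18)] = (8.910356*v^2 - 1.95832*v - 5.38*(1.82*v - 0.2)*(3.64*v - 0.4) + 21.345688)/(0.91*v^2 - 0.2*v + 2.18)^3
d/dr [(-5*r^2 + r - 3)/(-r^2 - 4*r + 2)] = (21*r^2 - 26*r - 10)/(r^4 + 8*r^3 + 12*r^2 - 16*r + 4)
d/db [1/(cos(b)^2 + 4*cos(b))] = 2*(cos(b) + 2)*sin(b)/((cos(b) + 4)^2*cos(b)^2)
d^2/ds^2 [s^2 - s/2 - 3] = 2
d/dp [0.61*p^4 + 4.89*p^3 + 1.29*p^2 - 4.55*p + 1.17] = 2.44*p^3 + 14.67*p^2 + 2.58*p - 4.55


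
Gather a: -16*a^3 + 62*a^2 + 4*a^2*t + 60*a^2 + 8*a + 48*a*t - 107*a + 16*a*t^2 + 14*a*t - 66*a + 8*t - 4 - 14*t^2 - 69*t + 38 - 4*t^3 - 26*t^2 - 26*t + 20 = -16*a^3 + a^2*(4*t + 122) + a*(16*t^2 + 62*t - 165) - 4*t^3 - 40*t^2 - 87*t + 54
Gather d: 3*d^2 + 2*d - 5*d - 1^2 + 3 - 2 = 3*d^2 - 3*d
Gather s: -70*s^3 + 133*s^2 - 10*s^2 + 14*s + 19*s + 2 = -70*s^3 + 123*s^2 + 33*s + 2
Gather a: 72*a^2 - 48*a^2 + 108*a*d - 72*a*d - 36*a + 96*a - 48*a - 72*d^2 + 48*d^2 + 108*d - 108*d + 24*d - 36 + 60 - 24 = 24*a^2 + a*(36*d + 12) - 24*d^2 + 24*d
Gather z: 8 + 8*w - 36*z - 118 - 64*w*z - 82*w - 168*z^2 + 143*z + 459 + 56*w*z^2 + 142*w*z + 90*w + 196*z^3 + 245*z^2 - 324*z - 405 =16*w + 196*z^3 + z^2*(56*w + 77) + z*(78*w - 217) - 56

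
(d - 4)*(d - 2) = d^2 - 6*d + 8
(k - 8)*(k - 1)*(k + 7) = k^3 - 2*k^2 - 55*k + 56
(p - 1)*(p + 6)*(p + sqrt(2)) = p^3 + sqrt(2)*p^2 + 5*p^2 - 6*p + 5*sqrt(2)*p - 6*sqrt(2)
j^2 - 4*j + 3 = (j - 3)*(j - 1)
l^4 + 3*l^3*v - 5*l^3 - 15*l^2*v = l^2*(l - 5)*(l + 3*v)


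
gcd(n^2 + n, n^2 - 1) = n + 1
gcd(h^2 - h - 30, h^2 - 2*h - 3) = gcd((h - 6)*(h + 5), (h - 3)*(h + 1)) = 1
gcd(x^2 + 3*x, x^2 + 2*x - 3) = x + 3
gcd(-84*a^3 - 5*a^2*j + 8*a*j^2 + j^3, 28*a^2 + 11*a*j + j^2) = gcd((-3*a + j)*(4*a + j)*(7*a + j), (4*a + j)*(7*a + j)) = 28*a^2 + 11*a*j + j^2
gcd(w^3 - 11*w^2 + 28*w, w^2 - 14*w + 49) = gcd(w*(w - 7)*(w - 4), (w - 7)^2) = w - 7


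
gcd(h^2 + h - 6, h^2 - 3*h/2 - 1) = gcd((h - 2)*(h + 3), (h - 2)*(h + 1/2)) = h - 2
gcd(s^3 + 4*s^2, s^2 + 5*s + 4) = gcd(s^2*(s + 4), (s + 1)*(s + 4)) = s + 4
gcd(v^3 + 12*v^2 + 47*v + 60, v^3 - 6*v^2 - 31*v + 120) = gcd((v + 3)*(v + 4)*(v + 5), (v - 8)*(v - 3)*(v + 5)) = v + 5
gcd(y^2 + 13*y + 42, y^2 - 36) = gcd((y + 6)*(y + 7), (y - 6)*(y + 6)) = y + 6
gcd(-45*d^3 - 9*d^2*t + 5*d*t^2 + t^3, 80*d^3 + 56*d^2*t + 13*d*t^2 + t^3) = 5*d + t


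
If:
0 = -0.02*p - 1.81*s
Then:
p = -90.5*s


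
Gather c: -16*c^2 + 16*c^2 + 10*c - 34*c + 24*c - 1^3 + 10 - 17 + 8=0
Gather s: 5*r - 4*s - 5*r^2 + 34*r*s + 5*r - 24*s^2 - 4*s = -5*r^2 + 10*r - 24*s^2 + s*(34*r - 8)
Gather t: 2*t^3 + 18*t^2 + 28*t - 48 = 2*t^3 + 18*t^2 + 28*t - 48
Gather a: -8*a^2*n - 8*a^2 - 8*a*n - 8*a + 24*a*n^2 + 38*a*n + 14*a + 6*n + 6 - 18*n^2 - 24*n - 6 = a^2*(-8*n - 8) + a*(24*n^2 + 30*n + 6) - 18*n^2 - 18*n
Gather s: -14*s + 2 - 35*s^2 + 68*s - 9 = -35*s^2 + 54*s - 7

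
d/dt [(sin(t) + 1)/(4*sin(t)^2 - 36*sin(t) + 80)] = (-2*sin(t) + cos(t)^2 + 28)*cos(t)/(4*(sin(t)^2 - 9*sin(t) + 20)^2)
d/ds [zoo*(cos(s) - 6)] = zoo*sin(s)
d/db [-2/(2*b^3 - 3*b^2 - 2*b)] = 4*(3*b^2 - 3*b - 1)/(b^2*(-2*b^2 + 3*b + 2)^2)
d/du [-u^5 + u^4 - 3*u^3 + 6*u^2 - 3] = u*(-5*u^3 + 4*u^2 - 9*u + 12)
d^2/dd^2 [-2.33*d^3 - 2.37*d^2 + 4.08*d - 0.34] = -13.98*d - 4.74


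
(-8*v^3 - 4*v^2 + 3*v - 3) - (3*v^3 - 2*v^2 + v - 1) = -11*v^3 - 2*v^2 + 2*v - 2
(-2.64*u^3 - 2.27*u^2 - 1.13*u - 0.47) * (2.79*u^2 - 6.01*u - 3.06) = -7.3656*u^5 + 9.5331*u^4 + 18.5684*u^3 + 12.4262*u^2 + 6.2825*u + 1.4382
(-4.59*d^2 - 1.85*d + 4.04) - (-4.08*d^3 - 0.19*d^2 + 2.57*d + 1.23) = 4.08*d^3 - 4.4*d^2 - 4.42*d + 2.81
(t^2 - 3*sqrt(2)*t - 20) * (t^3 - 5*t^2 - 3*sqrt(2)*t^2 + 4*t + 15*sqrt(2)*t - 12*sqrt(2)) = t^5 - 6*sqrt(2)*t^4 - 5*t^4 + 2*t^3 + 30*sqrt(2)*t^3 + 10*t^2 + 36*sqrt(2)*t^2 - 300*sqrt(2)*t - 8*t + 240*sqrt(2)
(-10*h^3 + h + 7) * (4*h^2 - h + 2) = -40*h^5 + 10*h^4 - 16*h^3 + 27*h^2 - 5*h + 14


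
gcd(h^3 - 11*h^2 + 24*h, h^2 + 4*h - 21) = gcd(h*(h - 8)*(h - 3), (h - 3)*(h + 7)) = h - 3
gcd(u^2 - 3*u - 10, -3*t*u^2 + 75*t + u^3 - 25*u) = u - 5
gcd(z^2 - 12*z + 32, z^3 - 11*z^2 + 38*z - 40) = z - 4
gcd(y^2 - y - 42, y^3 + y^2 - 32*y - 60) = 1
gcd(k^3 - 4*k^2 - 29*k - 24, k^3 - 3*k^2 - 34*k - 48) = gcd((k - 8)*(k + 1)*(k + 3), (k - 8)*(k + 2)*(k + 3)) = k^2 - 5*k - 24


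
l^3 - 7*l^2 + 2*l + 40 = (l - 5)*(l - 4)*(l + 2)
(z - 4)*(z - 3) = z^2 - 7*z + 12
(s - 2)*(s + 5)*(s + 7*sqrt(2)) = s^3 + 3*s^2 + 7*sqrt(2)*s^2 - 10*s + 21*sqrt(2)*s - 70*sqrt(2)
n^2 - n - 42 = (n - 7)*(n + 6)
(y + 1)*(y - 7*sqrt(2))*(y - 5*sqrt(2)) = y^3 - 12*sqrt(2)*y^2 + y^2 - 12*sqrt(2)*y + 70*y + 70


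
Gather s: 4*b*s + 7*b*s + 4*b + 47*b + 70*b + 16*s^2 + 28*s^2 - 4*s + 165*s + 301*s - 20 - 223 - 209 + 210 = 121*b + 44*s^2 + s*(11*b + 462) - 242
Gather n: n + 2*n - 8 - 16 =3*n - 24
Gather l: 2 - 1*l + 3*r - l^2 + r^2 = -l^2 - l + r^2 + 3*r + 2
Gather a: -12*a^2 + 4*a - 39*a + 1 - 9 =-12*a^2 - 35*a - 8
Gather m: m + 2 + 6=m + 8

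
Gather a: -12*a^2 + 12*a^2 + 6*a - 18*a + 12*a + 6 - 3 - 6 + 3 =0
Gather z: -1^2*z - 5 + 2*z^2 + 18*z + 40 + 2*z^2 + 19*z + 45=4*z^2 + 36*z + 80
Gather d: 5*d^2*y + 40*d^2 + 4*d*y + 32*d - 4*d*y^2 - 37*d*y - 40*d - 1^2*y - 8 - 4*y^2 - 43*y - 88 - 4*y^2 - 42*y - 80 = d^2*(5*y + 40) + d*(-4*y^2 - 33*y - 8) - 8*y^2 - 86*y - 176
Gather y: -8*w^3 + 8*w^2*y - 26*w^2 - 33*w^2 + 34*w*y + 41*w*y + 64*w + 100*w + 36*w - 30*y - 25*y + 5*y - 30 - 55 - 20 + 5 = -8*w^3 - 59*w^2 + 200*w + y*(8*w^2 + 75*w - 50) - 100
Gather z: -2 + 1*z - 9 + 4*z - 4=5*z - 15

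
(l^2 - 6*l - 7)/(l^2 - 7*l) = (l + 1)/l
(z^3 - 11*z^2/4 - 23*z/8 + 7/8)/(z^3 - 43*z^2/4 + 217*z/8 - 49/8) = (z + 1)/(z - 7)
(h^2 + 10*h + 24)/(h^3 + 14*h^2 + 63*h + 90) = (h + 4)/(h^2 + 8*h + 15)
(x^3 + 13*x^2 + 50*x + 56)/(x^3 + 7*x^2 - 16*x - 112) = (x + 2)/(x - 4)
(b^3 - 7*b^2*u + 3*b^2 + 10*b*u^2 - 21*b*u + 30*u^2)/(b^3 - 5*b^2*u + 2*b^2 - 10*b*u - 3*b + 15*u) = (b - 2*u)/(b - 1)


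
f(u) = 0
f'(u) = 0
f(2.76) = 0.00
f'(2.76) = 0.00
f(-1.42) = 0.00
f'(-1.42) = 0.00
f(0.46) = 0.00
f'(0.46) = 0.00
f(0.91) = 0.00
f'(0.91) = 0.00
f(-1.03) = 0.00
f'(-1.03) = 0.00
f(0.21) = 0.00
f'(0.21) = 0.00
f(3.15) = 0.00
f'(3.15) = 0.00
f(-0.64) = 0.00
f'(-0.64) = 0.00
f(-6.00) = 0.00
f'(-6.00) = 0.00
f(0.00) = 0.00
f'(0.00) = 0.00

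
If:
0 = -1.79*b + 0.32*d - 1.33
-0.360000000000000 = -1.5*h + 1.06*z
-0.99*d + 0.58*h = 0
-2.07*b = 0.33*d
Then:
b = -0.35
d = 2.20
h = 3.75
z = 4.97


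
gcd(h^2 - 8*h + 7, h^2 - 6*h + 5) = h - 1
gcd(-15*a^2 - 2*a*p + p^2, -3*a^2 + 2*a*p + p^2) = 3*a + p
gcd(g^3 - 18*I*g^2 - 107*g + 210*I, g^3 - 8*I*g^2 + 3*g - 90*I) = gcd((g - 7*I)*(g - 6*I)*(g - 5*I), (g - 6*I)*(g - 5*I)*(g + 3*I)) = g^2 - 11*I*g - 30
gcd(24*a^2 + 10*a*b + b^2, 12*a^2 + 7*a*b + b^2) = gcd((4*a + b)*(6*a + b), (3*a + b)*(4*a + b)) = 4*a + b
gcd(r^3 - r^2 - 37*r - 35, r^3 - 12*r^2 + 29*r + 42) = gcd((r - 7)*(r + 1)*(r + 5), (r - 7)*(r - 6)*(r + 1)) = r^2 - 6*r - 7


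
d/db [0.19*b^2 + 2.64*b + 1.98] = 0.38*b + 2.64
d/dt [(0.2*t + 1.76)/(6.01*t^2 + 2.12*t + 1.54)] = (1.202*t^2 + 0.424*t - (0.2*t + 1.76)*(12.02*t + 2.12) + 0.308)/(6.01*t^2 + 2.12*t + 1.54)^2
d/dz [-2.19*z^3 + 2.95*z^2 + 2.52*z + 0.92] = -6.57*z^2 + 5.9*z + 2.52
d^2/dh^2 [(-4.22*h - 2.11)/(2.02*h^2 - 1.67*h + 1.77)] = (-(4.04*h - 1.67)*(4.22*h + 2.11)*(8.08*h - 3.34) + (51.1464*h - 5.5704)*(2.02*h^2 - 1.67*h + 1.77))/(2.02*h^2 - 1.67*h + 1.77)^3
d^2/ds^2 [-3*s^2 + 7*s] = -6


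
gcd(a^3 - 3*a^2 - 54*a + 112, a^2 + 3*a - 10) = a - 2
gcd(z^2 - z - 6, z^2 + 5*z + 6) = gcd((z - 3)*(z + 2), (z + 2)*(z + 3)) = z + 2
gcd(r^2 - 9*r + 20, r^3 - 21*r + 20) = r - 4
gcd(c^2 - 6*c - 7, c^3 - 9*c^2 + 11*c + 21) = c^2 - 6*c - 7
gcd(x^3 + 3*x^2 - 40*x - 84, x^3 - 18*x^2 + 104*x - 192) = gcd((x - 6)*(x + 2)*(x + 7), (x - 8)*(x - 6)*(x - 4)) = x - 6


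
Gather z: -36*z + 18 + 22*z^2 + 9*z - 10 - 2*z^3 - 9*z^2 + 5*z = -2*z^3 + 13*z^2 - 22*z + 8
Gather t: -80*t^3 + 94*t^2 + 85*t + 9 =-80*t^3 + 94*t^2 + 85*t + 9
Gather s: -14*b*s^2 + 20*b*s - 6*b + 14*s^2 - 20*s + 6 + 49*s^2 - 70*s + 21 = -6*b + s^2*(63 - 14*b) + s*(20*b - 90) + 27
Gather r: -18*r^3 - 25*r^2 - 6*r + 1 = -18*r^3 - 25*r^2 - 6*r + 1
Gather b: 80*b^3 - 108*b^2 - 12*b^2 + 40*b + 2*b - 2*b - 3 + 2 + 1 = 80*b^3 - 120*b^2 + 40*b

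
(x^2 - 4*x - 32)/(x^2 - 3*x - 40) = (x + 4)/(x + 5)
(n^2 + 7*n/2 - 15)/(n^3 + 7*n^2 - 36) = (n - 5/2)/(n^2 + n - 6)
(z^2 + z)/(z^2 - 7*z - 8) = z/(z - 8)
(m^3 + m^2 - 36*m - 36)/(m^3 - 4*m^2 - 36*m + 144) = (m + 1)/(m - 4)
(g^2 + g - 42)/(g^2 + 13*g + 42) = (g - 6)/(g + 6)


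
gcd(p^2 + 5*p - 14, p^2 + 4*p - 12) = p - 2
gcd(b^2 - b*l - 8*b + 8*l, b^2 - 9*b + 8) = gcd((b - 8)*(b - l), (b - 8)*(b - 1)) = b - 8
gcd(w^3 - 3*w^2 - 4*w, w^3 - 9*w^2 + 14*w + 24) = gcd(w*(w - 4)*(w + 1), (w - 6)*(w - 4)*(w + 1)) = w^2 - 3*w - 4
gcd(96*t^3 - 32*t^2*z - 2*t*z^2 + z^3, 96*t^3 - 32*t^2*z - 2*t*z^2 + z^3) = 96*t^3 - 32*t^2*z - 2*t*z^2 + z^3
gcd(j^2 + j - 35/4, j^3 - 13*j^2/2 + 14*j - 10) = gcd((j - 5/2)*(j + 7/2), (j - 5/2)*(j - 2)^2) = j - 5/2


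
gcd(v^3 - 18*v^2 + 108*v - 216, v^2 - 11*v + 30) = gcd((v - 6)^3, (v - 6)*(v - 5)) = v - 6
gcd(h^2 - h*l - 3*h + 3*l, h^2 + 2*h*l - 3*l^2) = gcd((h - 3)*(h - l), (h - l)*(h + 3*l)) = h - l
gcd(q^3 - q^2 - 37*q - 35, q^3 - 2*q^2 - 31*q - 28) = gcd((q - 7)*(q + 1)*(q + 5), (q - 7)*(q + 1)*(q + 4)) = q^2 - 6*q - 7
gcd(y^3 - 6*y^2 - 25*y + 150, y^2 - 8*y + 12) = y - 6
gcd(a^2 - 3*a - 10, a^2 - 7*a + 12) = 1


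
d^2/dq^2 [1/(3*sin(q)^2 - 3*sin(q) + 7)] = 3*(-12*sin(q)^4 + 9*sin(q)^3 + 43*sin(q)^2 - 25*sin(q) - 8)/(3*sin(q)^2 - 3*sin(q) + 7)^3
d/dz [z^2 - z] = 2*z - 1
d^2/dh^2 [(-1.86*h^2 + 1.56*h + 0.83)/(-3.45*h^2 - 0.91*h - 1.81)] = (2.8421709430404e-14*h^4 - 48.81474*h^3 - 128.96307*h^2 + 42.81381*h + 26.317268)/(41.063625*h^6 + 32.493825*h^5 + 73.20141*h^4 + 34.848541*h^3 + 38.404218*h^2 + 8.943753*h + 5.929741)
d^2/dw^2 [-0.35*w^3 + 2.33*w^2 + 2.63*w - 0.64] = 4.66 - 2.1*w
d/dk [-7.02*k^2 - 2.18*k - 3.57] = -14.04*k - 2.18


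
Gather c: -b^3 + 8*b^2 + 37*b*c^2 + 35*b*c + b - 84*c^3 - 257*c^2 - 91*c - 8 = -b^3 + 8*b^2 + b - 84*c^3 + c^2*(37*b - 257) + c*(35*b - 91) - 8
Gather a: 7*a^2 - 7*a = 7*a^2 - 7*a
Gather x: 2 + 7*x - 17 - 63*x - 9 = -56*x - 24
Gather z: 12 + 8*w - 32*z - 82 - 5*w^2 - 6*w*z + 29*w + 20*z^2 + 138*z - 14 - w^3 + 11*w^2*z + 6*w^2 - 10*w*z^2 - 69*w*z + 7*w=-w^3 + w^2 + 44*w + z^2*(20 - 10*w) + z*(11*w^2 - 75*w + 106) - 84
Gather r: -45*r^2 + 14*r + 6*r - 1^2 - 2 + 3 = -45*r^2 + 20*r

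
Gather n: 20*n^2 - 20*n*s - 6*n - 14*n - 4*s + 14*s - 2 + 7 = 20*n^2 + n*(-20*s - 20) + 10*s + 5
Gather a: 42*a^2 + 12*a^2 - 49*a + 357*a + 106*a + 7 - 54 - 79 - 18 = 54*a^2 + 414*a - 144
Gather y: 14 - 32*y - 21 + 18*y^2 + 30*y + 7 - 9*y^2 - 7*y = 9*y^2 - 9*y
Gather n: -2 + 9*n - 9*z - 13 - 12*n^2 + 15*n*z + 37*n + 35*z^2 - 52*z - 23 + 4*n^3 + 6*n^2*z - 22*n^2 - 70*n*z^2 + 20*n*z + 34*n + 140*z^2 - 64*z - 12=4*n^3 + n^2*(6*z - 34) + n*(-70*z^2 + 35*z + 80) + 175*z^2 - 125*z - 50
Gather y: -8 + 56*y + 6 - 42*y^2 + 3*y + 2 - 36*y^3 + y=-36*y^3 - 42*y^2 + 60*y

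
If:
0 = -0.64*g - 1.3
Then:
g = -2.03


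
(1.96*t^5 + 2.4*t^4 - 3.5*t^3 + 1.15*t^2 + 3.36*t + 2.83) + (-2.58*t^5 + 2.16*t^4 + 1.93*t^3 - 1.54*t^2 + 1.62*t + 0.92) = -0.62*t^5 + 4.56*t^4 - 1.57*t^3 - 0.39*t^2 + 4.98*t + 3.75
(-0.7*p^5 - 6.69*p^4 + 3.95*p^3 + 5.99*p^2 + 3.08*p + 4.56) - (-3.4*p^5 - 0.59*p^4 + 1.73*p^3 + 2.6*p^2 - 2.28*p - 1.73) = 2.7*p^5 - 6.1*p^4 + 2.22*p^3 + 3.39*p^2 + 5.36*p + 6.29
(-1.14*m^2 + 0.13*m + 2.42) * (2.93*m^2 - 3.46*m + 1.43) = -3.3402*m^4 + 4.3253*m^3 + 5.0106*m^2 - 8.1873*m + 3.4606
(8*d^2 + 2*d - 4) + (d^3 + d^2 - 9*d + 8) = d^3 + 9*d^2 - 7*d + 4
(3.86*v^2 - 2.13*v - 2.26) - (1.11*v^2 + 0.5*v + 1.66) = 2.75*v^2 - 2.63*v - 3.92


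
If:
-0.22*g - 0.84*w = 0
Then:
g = -3.81818181818182*w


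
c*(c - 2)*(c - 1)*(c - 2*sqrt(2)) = c^4 - 3*c^3 - 2*sqrt(2)*c^3 + 2*c^2 + 6*sqrt(2)*c^2 - 4*sqrt(2)*c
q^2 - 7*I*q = q*(q - 7*I)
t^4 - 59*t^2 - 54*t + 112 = (t - 8)*(t - 1)*(t + 2)*(t + 7)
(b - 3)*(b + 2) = b^2 - b - 6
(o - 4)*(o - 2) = o^2 - 6*o + 8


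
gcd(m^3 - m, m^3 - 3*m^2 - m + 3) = m^2 - 1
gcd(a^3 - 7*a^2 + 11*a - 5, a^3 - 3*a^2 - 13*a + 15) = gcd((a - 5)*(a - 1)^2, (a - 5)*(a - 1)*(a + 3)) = a^2 - 6*a + 5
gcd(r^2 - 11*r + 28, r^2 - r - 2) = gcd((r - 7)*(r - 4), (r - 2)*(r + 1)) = 1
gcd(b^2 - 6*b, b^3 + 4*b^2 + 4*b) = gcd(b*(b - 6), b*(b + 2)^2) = b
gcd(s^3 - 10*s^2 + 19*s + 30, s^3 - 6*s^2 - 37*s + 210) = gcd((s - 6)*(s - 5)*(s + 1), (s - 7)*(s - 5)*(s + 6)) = s - 5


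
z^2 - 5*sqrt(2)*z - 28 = (z - 7*sqrt(2))*(z + 2*sqrt(2))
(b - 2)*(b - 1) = b^2 - 3*b + 2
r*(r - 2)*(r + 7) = r^3 + 5*r^2 - 14*r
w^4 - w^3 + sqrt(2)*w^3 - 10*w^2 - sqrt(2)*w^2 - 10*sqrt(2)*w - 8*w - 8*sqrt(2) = (w - 4)*(w + 1)*(w + 2)*(w + sqrt(2))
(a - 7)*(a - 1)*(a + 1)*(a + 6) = a^4 - a^3 - 43*a^2 + a + 42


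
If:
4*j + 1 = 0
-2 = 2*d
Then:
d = -1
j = -1/4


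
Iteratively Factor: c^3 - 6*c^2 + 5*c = (c)*(c^2 - 6*c + 5) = c*(c - 1)*(c - 5)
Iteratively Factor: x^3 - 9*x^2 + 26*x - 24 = (x - 4)*(x^2 - 5*x + 6) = (x - 4)*(x - 3)*(x - 2)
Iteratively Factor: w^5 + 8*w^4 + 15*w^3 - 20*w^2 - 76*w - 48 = (w + 4)*(w^4 + 4*w^3 - w^2 - 16*w - 12) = (w - 2)*(w + 4)*(w^3 + 6*w^2 + 11*w + 6) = (w - 2)*(w + 1)*(w + 4)*(w^2 + 5*w + 6) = (w - 2)*(w + 1)*(w + 3)*(w + 4)*(w + 2)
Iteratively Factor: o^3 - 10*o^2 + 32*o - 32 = (o - 4)*(o^2 - 6*o + 8) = (o - 4)*(o - 2)*(o - 4)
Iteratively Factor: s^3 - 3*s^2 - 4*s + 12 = (s + 2)*(s^2 - 5*s + 6) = (s - 2)*(s + 2)*(s - 3)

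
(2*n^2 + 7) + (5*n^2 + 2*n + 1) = 7*n^2 + 2*n + 8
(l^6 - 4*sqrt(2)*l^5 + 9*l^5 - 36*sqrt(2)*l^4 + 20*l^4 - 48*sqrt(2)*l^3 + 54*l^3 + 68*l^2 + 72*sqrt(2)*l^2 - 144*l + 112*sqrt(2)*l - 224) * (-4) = -4*l^6 - 36*l^5 + 16*sqrt(2)*l^5 - 80*l^4 + 144*sqrt(2)*l^4 - 216*l^3 + 192*sqrt(2)*l^3 - 288*sqrt(2)*l^2 - 272*l^2 - 448*sqrt(2)*l + 576*l + 896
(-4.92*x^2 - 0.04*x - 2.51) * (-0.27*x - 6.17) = 1.3284*x^3 + 30.3672*x^2 + 0.9245*x + 15.4867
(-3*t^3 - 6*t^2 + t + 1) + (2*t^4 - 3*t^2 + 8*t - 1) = 2*t^4 - 3*t^3 - 9*t^2 + 9*t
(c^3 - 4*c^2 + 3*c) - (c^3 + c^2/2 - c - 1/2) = -9*c^2/2 + 4*c + 1/2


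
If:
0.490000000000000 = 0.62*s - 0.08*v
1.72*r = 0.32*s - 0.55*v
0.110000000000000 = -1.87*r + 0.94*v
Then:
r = 0.07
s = 0.82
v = 0.26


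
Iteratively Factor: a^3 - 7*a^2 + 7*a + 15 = (a + 1)*(a^2 - 8*a + 15) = (a - 3)*(a + 1)*(a - 5)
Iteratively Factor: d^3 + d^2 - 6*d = (d - 2)*(d^2 + 3*d) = (d - 2)*(d + 3)*(d)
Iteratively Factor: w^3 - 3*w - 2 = (w + 1)*(w^2 - w - 2) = (w - 2)*(w + 1)*(w + 1)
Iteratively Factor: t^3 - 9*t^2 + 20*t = (t)*(t^2 - 9*t + 20) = t*(t - 4)*(t - 5)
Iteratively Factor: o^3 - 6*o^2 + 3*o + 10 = (o + 1)*(o^2 - 7*o + 10) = (o - 2)*(o + 1)*(o - 5)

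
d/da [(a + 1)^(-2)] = -2/(a + 1)^3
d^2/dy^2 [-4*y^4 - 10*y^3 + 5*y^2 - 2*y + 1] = -48*y^2 - 60*y + 10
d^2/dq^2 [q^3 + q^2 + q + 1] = 6*q + 2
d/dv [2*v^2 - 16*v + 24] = 4*v - 16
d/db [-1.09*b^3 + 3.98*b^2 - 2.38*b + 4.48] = -3.27*b^2 + 7.96*b - 2.38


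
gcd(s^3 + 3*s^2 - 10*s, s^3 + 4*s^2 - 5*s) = s^2 + 5*s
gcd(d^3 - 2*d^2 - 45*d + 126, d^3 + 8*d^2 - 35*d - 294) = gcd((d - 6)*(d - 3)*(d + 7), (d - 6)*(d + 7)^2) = d^2 + d - 42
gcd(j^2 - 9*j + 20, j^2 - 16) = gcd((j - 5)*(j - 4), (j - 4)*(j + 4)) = j - 4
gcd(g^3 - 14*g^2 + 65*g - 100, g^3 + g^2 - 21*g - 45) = g - 5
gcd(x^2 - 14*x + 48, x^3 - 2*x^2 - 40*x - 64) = x - 8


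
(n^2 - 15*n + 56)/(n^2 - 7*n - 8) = (n - 7)/(n + 1)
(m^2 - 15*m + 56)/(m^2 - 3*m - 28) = (m - 8)/(m + 4)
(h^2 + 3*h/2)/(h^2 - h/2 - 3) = h/(h - 2)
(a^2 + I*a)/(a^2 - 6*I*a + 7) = a/(a - 7*I)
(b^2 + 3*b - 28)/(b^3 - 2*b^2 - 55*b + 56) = (b - 4)/(b^2 - 9*b + 8)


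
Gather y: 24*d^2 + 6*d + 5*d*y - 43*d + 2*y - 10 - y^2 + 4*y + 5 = 24*d^2 - 37*d - y^2 + y*(5*d + 6) - 5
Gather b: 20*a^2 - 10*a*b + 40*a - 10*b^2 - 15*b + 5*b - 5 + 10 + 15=20*a^2 + 40*a - 10*b^2 + b*(-10*a - 10) + 20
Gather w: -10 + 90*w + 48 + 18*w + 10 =108*w + 48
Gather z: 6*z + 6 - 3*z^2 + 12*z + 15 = -3*z^2 + 18*z + 21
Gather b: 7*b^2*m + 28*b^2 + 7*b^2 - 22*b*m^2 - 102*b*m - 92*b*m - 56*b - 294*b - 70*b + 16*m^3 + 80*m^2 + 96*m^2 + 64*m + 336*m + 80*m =b^2*(7*m + 35) + b*(-22*m^2 - 194*m - 420) + 16*m^3 + 176*m^2 + 480*m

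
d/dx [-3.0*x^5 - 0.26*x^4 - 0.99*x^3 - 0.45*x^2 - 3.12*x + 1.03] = -15.0*x^4 - 1.04*x^3 - 2.97*x^2 - 0.9*x - 3.12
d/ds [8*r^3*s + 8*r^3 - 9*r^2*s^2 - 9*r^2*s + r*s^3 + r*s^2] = r*(8*r^2 - 18*r*s - 9*r + 3*s^2 + 2*s)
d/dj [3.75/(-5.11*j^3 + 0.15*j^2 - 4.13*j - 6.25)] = (57.4875*j^2 - 1.125*j + 15.4875)/(5.11*j^3 - 0.15*j^2 + 4.13*j + 6.25)^2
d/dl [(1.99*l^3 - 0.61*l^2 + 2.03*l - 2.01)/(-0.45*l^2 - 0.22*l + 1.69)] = (-0.8955*l^4 - 0.8756*l^3 + 11.137*l^2 - 3.8708*l + 2.9885)/(0.2025*l^4 + 0.198*l^3 - 1.4726*l^2 - 0.7436*l + 2.8561)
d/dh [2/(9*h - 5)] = -18/(9*h - 5)^2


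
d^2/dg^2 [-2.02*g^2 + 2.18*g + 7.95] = -4.04000000000000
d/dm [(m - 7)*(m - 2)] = 2*m - 9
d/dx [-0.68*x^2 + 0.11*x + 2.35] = 0.11 - 1.36*x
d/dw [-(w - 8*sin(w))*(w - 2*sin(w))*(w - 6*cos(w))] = -(w - 8*sin(w))*(w - 2*sin(w))*(6*sin(w) + 1) + (w - 8*sin(w))*(w - 6*cos(w))*(2*cos(w) - 1) + (w - 2*sin(w))*(w - 6*cos(w))*(8*cos(w) - 1)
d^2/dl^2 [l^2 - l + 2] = 2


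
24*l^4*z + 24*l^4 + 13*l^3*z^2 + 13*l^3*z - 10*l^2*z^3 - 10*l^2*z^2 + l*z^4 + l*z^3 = (-8*l + z)*(-3*l + z)*(l + z)*(l*z + l)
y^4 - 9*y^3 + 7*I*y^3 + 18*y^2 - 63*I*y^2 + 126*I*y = y*(y - 6)*(y - 3)*(y + 7*I)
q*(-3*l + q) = -3*l*q + q^2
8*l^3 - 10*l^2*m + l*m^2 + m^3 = (-2*l + m)*(-l + m)*(4*l + m)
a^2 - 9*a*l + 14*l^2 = (a - 7*l)*(a - 2*l)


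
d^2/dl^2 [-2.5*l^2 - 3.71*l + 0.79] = -5.00000000000000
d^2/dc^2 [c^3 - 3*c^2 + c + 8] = 6*c - 6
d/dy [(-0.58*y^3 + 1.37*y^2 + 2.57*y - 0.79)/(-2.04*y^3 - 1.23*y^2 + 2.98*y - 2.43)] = (-4.44089209850063e-16*y^5 + 3.5082*y^4 + 7.0288*y^3 + 6.6371*y^2 - 8.6016*y - 3.8909)/(4.1616*y^6 + 5.0184*y^5 - 10.6455*y^4 + 2.5836*y^3 + 14.8582*y^2 - 14.4828*y + 5.9049)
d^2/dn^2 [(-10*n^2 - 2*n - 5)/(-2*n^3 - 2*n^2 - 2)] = (10*n^6 + 6*n^5 + 36*n^4 - 28*n^3 - 27*n^2 - 21*n + 5)/(n^9 + 3*n^8 + 3*n^7 + 4*n^6 + 6*n^5 + 3*n^4 + 3*n^3 + 3*n^2 + 1)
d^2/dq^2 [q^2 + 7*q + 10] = 2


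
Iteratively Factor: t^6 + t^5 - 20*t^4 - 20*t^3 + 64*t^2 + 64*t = (t - 4)*(t^5 + 5*t^4 - 20*t^2 - 16*t) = (t - 4)*(t + 4)*(t^4 + t^3 - 4*t^2 - 4*t) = (t - 4)*(t - 2)*(t + 4)*(t^3 + 3*t^2 + 2*t) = (t - 4)*(t - 2)*(t + 2)*(t + 4)*(t^2 + t) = (t - 4)*(t - 2)*(t + 1)*(t + 2)*(t + 4)*(t)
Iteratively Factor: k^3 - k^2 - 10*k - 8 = (k - 4)*(k^2 + 3*k + 2) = (k - 4)*(k + 2)*(k + 1)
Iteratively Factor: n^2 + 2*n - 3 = (n + 3)*(n - 1)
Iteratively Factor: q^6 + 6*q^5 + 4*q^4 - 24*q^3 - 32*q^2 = (q + 2)*(q^5 + 4*q^4 - 4*q^3 - 16*q^2) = (q + 2)*(q + 4)*(q^4 - 4*q^2) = (q - 2)*(q + 2)*(q + 4)*(q^3 + 2*q^2) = q*(q - 2)*(q + 2)*(q + 4)*(q^2 + 2*q) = q*(q - 2)*(q + 2)^2*(q + 4)*(q)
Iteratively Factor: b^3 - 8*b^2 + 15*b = (b - 3)*(b^2 - 5*b) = b*(b - 3)*(b - 5)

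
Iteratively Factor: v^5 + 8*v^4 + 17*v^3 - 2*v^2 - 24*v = (v + 2)*(v^4 + 6*v^3 + 5*v^2 - 12*v) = (v + 2)*(v + 4)*(v^3 + 2*v^2 - 3*v) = (v + 2)*(v + 3)*(v + 4)*(v^2 - v) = v*(v + 2)*(v + 3)*(v + 4)*(v - 1)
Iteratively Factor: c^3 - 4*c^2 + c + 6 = (c - 3)*(c^2 - c - 2) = (c - 3)*(c + 1)*(c - 2)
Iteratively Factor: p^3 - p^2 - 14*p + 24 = (p + 4)*(p^2 - 5*p + 6) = (p - 3)*(p + 4)*(p - 2)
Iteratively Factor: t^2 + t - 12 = (t + 4)*(t - 3)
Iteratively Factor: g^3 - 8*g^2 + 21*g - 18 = (g - 3)*(g^2 - 5*g + 6) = (g - 3)*(g - 2)*(g - 3)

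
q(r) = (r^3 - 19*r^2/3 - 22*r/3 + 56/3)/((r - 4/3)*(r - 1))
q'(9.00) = 1.28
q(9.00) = 2.75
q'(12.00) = 1.15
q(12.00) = 6.36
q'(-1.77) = 3.35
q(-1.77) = 0.73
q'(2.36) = 10.73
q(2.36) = -14.88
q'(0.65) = 147.94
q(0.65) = 48.08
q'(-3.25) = 2.00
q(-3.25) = -3.01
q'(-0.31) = 11.49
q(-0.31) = 9.43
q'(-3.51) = 1.88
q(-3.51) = -3.52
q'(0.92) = 2813.50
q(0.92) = 221.92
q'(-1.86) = 3.20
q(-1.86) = 0.43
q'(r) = (3*r^2 - 38*r/3 - 22/3)/((r - 4/3)*(r - 1)) - (r^3 - 19*r^2/3 - 22*r/3 + 56/3)/((r - 4/3)*(r - 1)^2) - (r^3 - 19*r^2/3 - 22*r/3 + 56/3)/((r - 4/3)^2*(r - 1))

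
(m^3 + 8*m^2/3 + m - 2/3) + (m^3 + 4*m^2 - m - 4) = 2*m^3 + 20*m^2/3 - 14/3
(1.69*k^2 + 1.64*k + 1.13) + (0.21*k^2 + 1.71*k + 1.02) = 1.9*k^2 + 3.35*k + 2.15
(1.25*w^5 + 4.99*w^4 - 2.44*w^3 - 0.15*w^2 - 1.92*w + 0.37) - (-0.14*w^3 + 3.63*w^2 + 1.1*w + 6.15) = 1.25*w^5 + 4.99*w^4 - 2.3*w^3 - 3.78*w^2 - 3.02*w - 5.78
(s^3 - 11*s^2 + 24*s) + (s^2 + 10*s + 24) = s^3 - 10*s^2 + 34*s + 24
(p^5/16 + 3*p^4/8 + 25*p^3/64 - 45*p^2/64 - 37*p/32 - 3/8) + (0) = p^5/16 + 3*p^4/8 + 25*p^3/64 - 45*p^2/64 - 37*p/32 - 3/8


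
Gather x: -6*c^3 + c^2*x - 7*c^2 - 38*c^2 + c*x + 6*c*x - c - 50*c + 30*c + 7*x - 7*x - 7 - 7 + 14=-6*c^3 - 45*c^2 - 21*c + x*(c^2 + 7*c)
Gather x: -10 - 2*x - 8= -2*x - 18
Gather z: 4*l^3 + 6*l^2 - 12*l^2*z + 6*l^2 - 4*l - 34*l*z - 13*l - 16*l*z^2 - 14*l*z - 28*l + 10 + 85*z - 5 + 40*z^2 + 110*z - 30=4*l^3 + 12*l^2 - 45*l + z^2*(40 - 16*l) + z*(-12*l^2 - 48*l + 195) - 25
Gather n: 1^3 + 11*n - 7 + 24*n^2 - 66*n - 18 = 24*n^2 - 55*n - 24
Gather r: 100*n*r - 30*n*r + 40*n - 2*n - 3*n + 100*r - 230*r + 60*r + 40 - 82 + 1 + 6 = 35*n + r*(70*n - 70) - 35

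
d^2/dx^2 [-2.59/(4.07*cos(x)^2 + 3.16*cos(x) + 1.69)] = (171.612364*(1 - cos(x)^2)^2 + 99.931524*cos(x)^3 + 40.409698*cos(x)^2 - 213.694684*cos(x) - 187.708178)/(4.07*cos(x)^2 + 3.16*cos(x) + 1.69)^3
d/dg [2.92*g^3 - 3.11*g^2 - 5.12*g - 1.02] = 8.76*g^2 - 6.22*g - 5.12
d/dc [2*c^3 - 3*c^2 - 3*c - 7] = 6*c^2 - 6*c - 3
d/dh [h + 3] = 1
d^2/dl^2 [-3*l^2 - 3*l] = -6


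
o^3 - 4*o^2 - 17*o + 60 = (o - 5)*(o - 3)*(o + 4)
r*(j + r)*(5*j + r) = 5*j^2*r + 6*j*r^2 + r^3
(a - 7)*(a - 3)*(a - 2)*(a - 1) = a^4 - 13*a^3 + 53*a^2 - 83*a + 42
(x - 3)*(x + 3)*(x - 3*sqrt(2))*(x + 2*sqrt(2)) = x^4 - sqrt(2)*x^3 - 21*x^2 + 9*sqrt(2)*x + 108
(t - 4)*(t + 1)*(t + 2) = t^3 - t^2 - 10*t - 8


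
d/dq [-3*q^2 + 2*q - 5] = 2 - 6*q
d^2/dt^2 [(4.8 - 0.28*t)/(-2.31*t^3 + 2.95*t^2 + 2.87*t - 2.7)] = (8.964648*t^5 - 318.80772*t^4 + 531.939632*t^3 - 80.65296*t^2 - 50.8284*t - 151.1988)/(12.326391*t^9 - 47.224485*t^8 + 14.364504*t^7 + 134.895725*t^6 - 128.241708*t^5 - 109.807455*t^4 + 164.037097*t^3 + 2.20238999999999*t^2 - 62.7669*t + 19.683)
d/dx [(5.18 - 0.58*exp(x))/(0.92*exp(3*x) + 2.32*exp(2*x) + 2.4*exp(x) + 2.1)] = (1.0672*exp(3*x) - 12.9512*exp(2*x) - 24.0352*exp(x) - 13.65)*exp(x)/(0.8464*exp(6*x) + 4.2688*exp(5*x) + 9.7984*exp(4*x) + 15.0*exp(3*x) + 15.504*exp(2*x) + 10.08*exp(x) + 4.41)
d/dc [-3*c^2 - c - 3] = -6*c - 1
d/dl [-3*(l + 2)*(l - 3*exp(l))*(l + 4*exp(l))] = -3*l^2*exp(l) - 9*l^2 + 72*l*exp(2*l) - 12*l*exp(l) - 12*l + 180*exp(2*l) - 6*exp(l)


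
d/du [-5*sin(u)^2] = -5*sin(2*u)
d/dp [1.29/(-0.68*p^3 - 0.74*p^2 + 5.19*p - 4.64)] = (2.6316*p^2 + 1.9092*p - 6.6951)/(0.68*p^3 + 0.74*p^2 - 5.19*p + 4.64)^2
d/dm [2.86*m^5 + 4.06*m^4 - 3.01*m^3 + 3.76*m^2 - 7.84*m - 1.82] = 14.3*m^4 + 16.24*m^3 - 9.03*m^2 + 7.52*m - 7.84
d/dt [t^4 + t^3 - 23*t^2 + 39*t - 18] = 4*t^3 + 3*t^2 - 46*t + 39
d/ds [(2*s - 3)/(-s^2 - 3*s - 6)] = (2*s^2 - 6*s - 21)/(s^4 + 6*s^3 + 21*s^2 + 36*s + 36)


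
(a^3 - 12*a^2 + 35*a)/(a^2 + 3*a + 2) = a*(a^2 - 12*a + 35)/(a^2 + 3*a + 2)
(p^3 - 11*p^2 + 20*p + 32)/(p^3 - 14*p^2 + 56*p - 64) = (p + 1)/(p - 2)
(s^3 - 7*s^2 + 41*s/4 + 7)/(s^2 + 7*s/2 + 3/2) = (s^2 - 15*s/2 + 14)/(s + 3)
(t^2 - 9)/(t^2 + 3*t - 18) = (t + 3)/(t + 6)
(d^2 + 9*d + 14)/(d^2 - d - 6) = (d + 7)/(d - 3)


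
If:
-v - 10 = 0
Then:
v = -10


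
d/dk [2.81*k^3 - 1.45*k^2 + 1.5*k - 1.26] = 8.43*k^2 - 2.9*k + 1.5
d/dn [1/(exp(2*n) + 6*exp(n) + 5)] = 2*(-exp(n) - 3)*exp(n)/(exp(2*n) + 6*exp(n) + 5)^2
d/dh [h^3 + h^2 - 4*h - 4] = 3*h^2 + 2*h - 4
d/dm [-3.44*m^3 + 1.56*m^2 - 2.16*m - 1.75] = -10.32*m^2 + 3.12*m - 2.16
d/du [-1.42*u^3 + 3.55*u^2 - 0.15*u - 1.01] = -4.26*u^2 + 7.1*u - 0.15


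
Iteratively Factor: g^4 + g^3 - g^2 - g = (g + 1)*(g^3 - g) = g*(g + 1)*(g^2 - 1) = g*(g - 1)*(g + 1)*(g + 1)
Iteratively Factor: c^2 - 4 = (c + 2)*(c - 2)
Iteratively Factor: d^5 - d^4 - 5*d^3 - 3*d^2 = (d + 1)*(d^4 - 2*d^3 - 3*d^2) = (d + 1)^2*(d^3 - 3*d^2) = (d - 3)*(d + 1)^2*(d^2) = d*(d - 3)*(d + 1)^2*(d)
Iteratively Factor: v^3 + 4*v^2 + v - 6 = (v - 1)*(v^2 + 5*v + 6) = (v - 1)*(v + 3)*(v + 2)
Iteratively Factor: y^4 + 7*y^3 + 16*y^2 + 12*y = (y + 3)*(y^3 + 4*y^2 + 4*y) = y*(y + 3)*(y^2 + 4*y + 4) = y*(y + 2)*(y + 3)*(y + 2)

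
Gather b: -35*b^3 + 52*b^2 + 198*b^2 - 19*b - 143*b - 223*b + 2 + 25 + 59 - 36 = -35*b^3 + 250*b^2 - 385*b + 50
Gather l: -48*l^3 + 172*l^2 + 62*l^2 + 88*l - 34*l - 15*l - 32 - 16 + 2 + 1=-48*l^3 + 234*l^2 + 39*l - 45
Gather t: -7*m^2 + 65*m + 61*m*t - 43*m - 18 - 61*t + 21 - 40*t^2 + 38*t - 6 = -7*m^2 + 22*m - 40*t^2 + t*(61*m - 23) - 3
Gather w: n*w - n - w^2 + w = -n - w^2 + w*(n + 1)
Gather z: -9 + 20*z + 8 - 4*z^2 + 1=-4*z^2 + 20*z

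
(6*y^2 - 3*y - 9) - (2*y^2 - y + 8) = 4*y^2 - 2*y - 17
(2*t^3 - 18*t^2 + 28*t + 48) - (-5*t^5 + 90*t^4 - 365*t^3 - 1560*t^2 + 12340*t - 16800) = 5*t^5 - 90*t^4 + 367*t^3 + 1542*t^2 - 12312*t + 16848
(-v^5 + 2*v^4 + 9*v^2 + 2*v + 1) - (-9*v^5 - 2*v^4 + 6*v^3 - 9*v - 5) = 8*v^5 + 4*v^4 - 6*v^3 + 9*v^2 + 11*v + 6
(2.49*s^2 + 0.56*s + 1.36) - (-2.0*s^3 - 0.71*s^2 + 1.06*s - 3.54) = 2.0*s^3 + 3.2*s^2 - 0.5*s + 4.9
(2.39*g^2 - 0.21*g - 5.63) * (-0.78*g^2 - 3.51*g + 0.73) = -1.8642*g^4 - 8.2251*g^3 + 6.8732*g^2 + 19.608*g - 4.1099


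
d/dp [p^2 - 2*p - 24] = 2*p - 2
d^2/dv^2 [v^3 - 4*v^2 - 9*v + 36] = 6*v - 8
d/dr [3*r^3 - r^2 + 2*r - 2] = 9*r^2 - 2*r + 2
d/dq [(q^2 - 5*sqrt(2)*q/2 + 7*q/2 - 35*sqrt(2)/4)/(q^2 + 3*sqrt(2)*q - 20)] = (-7*q^2 + 11*sqrt(2)*q^2 - 80*q + 35*sqrt(2)*q - 35 + 100*sqrt(2))/(2*(q^4 + 6*sqrt(2)*q^3 - 22*q^2 - 120*sqrt(2)*q + 400))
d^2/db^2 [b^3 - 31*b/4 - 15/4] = 6*b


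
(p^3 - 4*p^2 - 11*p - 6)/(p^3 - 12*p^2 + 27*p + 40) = (p^2 - 5*p - 6)/(p^2 - 13*p + 40)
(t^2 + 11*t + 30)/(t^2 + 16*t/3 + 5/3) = 3*(t + 6)/(3*t + 1)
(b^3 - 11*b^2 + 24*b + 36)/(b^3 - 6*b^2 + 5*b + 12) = (b^2 - 12*b + 36)/(b^2 - 7*b + 12)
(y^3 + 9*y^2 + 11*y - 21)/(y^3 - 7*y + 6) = (y + 7)/(y - 2)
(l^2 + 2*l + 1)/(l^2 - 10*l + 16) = (l^2 + 2*l + 1)/(l^2 - 10*l + 16)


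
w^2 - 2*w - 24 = (w - 6)*(w + 4)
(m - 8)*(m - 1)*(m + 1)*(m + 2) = m^4 - 6*m^3 - 17*m^2 + 6*m + 16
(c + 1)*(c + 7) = c^2 + 8*c + 7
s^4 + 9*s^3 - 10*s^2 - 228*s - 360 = (s - 5)*(s + 2)*(s + 6)^2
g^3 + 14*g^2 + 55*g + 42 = (g + 1)*(g + 6)*(g + 7)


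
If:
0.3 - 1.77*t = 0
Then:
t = 0.17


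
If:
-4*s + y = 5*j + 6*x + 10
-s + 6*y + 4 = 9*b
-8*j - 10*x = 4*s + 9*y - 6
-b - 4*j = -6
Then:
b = 64*y/289 + 406/289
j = 332/289 - 16*y/289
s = 1158*y/289 - 2498/289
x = 907/289 - 1421*y/578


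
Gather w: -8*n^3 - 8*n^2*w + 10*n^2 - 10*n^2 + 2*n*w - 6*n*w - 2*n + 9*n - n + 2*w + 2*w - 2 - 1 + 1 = -8*n^3 + 6*n + w*(-8*n^2 - 4*n + 4) - 2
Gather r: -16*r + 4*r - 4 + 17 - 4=9 - 12*r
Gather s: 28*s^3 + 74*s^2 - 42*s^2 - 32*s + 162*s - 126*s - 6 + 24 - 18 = 28*s^3 + 32*s^2 + 4*s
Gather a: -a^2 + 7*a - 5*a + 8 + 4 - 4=-a^2 + 2*a + 8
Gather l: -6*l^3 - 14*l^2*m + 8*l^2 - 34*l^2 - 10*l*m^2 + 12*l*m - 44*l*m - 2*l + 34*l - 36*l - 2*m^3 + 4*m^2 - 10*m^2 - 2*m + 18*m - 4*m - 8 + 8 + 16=-6*l^3 + l^2*(-14*m - 26) + l*(-10*m^2 - 32*m - 4) - 2*m^3 - 6*m^2 + 12*m + 16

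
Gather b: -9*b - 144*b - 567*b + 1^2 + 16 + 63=80 - 720*b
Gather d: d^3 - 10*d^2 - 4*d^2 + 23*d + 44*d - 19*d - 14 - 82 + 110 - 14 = d^3 - 14*d^2 + 48*d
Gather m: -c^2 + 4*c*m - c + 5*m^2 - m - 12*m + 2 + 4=-c^2 - c + 5*m^2 + m*(4*c - 13) + 6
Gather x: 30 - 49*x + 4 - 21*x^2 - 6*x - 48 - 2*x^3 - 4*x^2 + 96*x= -2*x^3 - 25*x^2 + 41*x - 14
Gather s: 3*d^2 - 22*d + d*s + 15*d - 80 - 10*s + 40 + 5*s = 3*d^2 - 7*d + s*(d - 5) - 40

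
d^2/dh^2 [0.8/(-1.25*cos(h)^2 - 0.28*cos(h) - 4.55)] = (5.0*(1 - cos(h)^2)^2 + 0.84*cos(h)^3 - 15.63728*cos(h)^2 - 2.6992*cos(h) + 3.97456)/(1.25*cos(h)^2 + 0.28*cos(h) + 4.55)^3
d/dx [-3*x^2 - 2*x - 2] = -6*x - 2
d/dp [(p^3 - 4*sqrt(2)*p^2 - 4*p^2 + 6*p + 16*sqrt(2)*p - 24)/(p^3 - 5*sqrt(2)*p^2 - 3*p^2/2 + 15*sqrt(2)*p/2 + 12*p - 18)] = 2*(-2*sqrt(2)*p^4 + 5*p^4 - 34*sqrt(2)*p^3 + 24*p^3 - 48*sqrt(2)*p^2 + 158*p^2 - 192*sqrt(2)*p + 144*p - 216*sqrt(2) + 360)/(4*p^6 - 40*sqrt(2)*p^5 - 12*p^5 + 120*sqrt(2)*p^4 + 305*p^4 - 888*p^3 - 570*sqrt(2)*p^3 + 1242*p^2 + 1440*sqrt(2)*p^2 - 1728*p - 1080*sqrt(2)*p + 1296)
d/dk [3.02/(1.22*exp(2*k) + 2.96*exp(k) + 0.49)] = (-7.3688*exp(k) - 8.9392)*exp(k)/(1.22*exp(2*k) + 2.96*exp(k) + 0.49)^2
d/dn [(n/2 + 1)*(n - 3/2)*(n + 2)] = (n/2 + 1)*(3*n - 1)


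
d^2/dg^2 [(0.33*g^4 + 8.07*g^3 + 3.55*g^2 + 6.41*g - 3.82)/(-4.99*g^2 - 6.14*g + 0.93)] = (-16.434066*g^6 - 60.664428*g^5 - 65.4566220000006*g^4 - 754.907808*g^3 + 744.926262*g^2 + 481.876932*g + 244.134338)/(124.251499*g^6 + 458.659842*g^5 + 494.891733*g^4 + 60.5121559999999*g^3 - 92.234331*g^2 + 15.931458*g - 0.804357)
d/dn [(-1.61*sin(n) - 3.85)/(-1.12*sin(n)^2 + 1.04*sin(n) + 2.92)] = (-8.624*sin(n) + 0.9016*cos(2*n) - 1.5988)*cos(n)/(-1.12*sin(n)^2 + 1.04*sin(n) + 2.92)^2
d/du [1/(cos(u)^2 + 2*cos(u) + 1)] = 2*sin(u)/(cos(u) + 1)^3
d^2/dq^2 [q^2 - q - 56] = 2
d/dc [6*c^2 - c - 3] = 12*c - 1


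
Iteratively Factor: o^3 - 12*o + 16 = (o + 4)*(o^2 - 4*o + 4) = (o - 2)*(o + 4)*(o - 2)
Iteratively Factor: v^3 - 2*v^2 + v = (v)*(v^2 - 2*v + 1) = v*(v - 1)*(v - 1)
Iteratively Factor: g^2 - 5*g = (g - 5)*(g)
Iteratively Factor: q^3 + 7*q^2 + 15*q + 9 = (q + 3)*(q^2 + 4*q + 3) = (q + 1)*(q + 3)*(q + 3)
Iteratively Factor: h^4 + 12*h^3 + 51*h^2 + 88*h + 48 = (h + 4)*(h^3 + 8*h^2 + 19*h + 12) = (h + 3)*(h + 4)*(h^2 + 5*h + 4) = (h + 3)*(h + 4)^2*(h + 1)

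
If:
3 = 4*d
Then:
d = 3/4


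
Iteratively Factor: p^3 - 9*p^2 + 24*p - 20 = (p - 2)*(p^2 - 7*p + 10) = (p - 2)^2*(p - 5)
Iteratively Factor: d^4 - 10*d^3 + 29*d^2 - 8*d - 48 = (d + 1)*(d^3 - 11*d^2 + 40*d - 48) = (d - 4)*(d + 1)*(d^2 - 7*d + 12) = (d - 4)^2*(d + 1)*(d - 3)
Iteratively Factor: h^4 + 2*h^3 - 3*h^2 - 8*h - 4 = (h + 1)*(h^3 + h^2 - 4*h - 4) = (h + 1)*(h + 2)*(h^2 - h - 2) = (h + 1)^2*(h + 2)*(h - 2)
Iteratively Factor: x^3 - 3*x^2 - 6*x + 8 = (x + 2)*(x^2 - 5*x + 4) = (x - 4)*(x + 2)*(x - 1)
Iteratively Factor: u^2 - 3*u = (u - 3)*(u)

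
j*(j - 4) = j^2 - 4*j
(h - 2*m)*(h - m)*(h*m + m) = h^3*m - 3*h^2*m^2 + h^2*m + 2*h*m^3 - 3*h*m^2 + 2*m^3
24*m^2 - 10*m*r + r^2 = (-6*m + r)*(-4*m + r)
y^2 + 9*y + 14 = (y + 2)*(y + 7)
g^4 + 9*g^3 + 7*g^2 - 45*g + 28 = (g - 1)^2*(g + 4)*(g + 7)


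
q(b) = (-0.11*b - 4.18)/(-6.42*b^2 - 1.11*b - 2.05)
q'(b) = (-0.11*b - 4.18)*(12.84*b + 1.11)/(-6.42*b^2 - 1.11*b - 2.05)^2 - 0.11/(-6.42*b^2 - 1.11*b - 2.05) = (0.7062*b^2 + 0.1221*b - (0.11*b + 4.18)*(12.84*b + 1.11) + 0.2255)/(6.42*b^2 + 1.11*b + 2.05)^2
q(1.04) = 0.42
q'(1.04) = -0.59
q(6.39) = 0.02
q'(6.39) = -0.01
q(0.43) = 1.14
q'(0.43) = -2.00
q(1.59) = 0.22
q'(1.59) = -0.23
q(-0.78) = 0.80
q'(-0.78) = 1.43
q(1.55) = 0.23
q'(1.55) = -0.24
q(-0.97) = 0.58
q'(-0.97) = 0.96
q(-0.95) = 0.60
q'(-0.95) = 1.00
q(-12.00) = 0.00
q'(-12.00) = 0.00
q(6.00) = 0.02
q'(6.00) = -0.01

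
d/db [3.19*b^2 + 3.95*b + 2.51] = 6.38*b + 3.95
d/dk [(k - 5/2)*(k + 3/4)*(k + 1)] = 3*k^2 - 3*k/2 - 29/8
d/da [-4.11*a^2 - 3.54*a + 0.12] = -8.22*a - 3.54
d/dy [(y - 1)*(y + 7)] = 2*y + 6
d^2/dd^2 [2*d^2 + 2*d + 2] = 4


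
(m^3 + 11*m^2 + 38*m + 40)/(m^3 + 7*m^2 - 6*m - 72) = (m^2 + 7*m + 10)/(m^2 + 3*m - 18)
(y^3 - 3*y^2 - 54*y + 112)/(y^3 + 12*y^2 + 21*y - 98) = (y - 8)/(y + 7)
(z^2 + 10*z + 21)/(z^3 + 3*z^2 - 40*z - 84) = (z + 3)/(z^2 - 4*z - 12)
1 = 1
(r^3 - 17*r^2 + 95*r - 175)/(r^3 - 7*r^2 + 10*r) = (r^2 - 12*r + 35)/(r*(r - 2))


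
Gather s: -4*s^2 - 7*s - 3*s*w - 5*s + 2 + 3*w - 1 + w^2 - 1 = -4*s^2 + s*(-3*w - 12) + w^2 + 3*w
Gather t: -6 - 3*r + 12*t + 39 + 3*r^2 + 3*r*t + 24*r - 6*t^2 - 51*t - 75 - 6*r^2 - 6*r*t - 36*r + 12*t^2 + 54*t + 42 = -3*r^2 - 15*r + 6*t^2 + t*(15 - 3*r)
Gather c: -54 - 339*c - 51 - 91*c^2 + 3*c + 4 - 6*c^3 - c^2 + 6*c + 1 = -6*c^3 - 92*c^2 - 330*c - 100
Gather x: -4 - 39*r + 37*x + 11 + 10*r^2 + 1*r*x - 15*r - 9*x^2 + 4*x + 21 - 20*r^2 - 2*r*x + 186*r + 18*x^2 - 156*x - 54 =-10*r^2 + 132*r + 9*x^2 + x*(-r - 115) - 26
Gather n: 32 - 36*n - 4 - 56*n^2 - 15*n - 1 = -56*n^2 - 51*n + 27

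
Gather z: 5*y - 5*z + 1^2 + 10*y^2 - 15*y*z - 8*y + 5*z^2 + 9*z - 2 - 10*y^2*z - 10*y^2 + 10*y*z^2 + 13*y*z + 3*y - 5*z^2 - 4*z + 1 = 10*y*z^2 + z*(-10*y^2 - 2*y)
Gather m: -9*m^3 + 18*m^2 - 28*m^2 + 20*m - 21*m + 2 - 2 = -9*m^3 - 10*m^2 - m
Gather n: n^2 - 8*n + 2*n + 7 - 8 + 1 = n^2 - 6*n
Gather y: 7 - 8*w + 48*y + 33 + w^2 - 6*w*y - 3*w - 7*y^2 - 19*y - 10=w^2 - 11*w - 7*y^2 + y*(29 - 6*w) + 30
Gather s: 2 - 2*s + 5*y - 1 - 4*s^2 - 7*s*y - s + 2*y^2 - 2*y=-4*s^2 + s*(-7*y - 3) + 2*y^2 + 3*y + 1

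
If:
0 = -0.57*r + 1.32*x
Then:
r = 2.31578947368421*x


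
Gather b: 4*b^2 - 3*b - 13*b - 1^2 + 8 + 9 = 4*b^2 - 16*b + 16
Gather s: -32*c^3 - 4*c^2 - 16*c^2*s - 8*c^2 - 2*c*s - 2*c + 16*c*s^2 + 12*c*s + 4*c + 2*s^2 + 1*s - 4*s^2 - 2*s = -32*c^3 - 12*c^2 + 2*c + s^2*(16*c - 2) + s*(-16*c^2 + 10*c - 1)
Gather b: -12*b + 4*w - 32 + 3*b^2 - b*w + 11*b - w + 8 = 3*b^2 + b*(-w - 1) + 3*w - 24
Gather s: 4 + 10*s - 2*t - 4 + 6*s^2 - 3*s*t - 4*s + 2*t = 6*s^2 + s*(6 - 3*t)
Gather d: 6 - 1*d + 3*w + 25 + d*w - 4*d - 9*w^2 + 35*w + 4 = d*(w - 5) - 9*w^2 + 38*w + 35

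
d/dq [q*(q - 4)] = 2*q - 4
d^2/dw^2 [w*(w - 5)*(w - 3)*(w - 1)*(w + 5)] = 20*w^3 - 48*w^2 - 132*w + 200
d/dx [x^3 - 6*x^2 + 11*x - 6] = 3*x^2 - 12*x + 11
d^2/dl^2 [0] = 0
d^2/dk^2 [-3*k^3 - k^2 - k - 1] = -18*k - 2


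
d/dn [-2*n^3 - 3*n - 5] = -6*n^2 - 3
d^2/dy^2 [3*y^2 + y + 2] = 6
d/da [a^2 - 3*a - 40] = 2*a - 3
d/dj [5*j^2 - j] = 10*j - 1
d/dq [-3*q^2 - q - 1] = -6*q - 1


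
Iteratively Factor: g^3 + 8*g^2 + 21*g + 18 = (g + 3)*(g^2 + 5*g + 6) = (g + 2)*(g + 3)*(g + 3)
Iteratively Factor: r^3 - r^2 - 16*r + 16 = (r - 4)*(r^2 + 3*r - 4) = (r - 4)*(r - 1)*(r + 4)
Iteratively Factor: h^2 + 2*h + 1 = (h + 1)*(h + 1)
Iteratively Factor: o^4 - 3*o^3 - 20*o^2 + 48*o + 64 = (o - 4)*(o^3 + o^2 - 16*o - 16) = (o - 4)^2*(o^2 + 5*o + 4) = (o - 4)^2*(o + 1)*(o + 4)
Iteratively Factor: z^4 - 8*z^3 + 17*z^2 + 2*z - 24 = (z - 4)*(z^3 - 4*z^2 + z + 6) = (z - 4)*(z - 3)*(z^2 - z - 2) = (z - 4)*(z - 3)*(z - 2)*(z + 1)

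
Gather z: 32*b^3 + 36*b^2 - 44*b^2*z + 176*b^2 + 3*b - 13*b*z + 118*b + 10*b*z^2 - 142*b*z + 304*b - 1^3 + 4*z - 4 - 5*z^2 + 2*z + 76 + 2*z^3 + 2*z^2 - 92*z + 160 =32*b^3 + 212*b^2 + 425*b + 2*z^3 + z^2*(10*b - 3) + z*(-44*b^2 - 155*b - 86) + 231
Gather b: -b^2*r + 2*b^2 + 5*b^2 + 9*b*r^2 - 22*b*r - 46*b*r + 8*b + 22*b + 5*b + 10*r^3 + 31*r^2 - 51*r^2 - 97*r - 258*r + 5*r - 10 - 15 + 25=b^2*(7 - r) + b*(9*r^2 - 68*r + 35) + 10*r^3 - 20*r^2 - 350*r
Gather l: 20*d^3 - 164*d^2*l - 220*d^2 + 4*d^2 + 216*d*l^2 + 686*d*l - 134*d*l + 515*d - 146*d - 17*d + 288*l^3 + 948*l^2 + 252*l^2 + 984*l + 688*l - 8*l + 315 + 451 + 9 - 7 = 20*d^3 - 216*d^2 + 352*d + 288*l^3 + l^2*(216*d + 1200) + l*(-164*d^2 + 552*d + 1664) + 768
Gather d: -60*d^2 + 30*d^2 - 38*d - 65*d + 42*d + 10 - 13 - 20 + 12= -30*d^2 - 61*d - 11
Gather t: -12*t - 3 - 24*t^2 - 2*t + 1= -24*t^2 - 14*t - 2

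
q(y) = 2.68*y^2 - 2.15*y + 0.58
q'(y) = 5.36*y - 2.15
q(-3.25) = 35.88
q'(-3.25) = -19.57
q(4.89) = 54.15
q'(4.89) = 24.06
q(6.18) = 89.65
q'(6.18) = 30.97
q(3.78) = 30.75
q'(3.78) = 18.11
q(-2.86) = 28.65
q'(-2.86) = -17.48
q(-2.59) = 24.13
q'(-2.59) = -16.03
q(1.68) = 4.53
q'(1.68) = 6.85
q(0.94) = 0.93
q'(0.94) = 2.89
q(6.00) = 84.16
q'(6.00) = 30.01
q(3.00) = 18.25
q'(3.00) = 13.93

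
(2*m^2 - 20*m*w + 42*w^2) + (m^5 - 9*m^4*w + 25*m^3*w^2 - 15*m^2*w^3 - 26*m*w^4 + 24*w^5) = m^5 - 9*m^4*w + 25*m^3*w^2 - 15*m^2*w^3 + 2*m^2 - 26*m*w^4 - 20*m*w + 24*w^5 + 42*w^2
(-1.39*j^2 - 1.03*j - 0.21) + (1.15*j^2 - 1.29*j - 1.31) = -0.24*j^2 - 2.32*j - 1.52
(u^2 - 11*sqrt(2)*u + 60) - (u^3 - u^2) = -u^3 + 2*u^2 - 11*sqrt(2)*u + 60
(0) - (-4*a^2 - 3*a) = 4*a^2 + 3*a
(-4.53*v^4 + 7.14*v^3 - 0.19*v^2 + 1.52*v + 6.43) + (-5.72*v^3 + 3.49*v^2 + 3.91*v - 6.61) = -4.53*v^4 + 1.42*v^3 + 3.3*v^2 + 5.43*v - 0.180000000000001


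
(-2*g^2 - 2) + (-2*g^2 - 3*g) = -4*g^2 - 3*g - 2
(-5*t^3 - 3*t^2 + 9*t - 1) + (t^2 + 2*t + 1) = -5*t^3 - 2*t^2 + 11*t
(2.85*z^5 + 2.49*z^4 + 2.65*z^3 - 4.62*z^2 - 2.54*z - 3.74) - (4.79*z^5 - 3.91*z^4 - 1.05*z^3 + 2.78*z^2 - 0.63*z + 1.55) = -1.94*z^5 + 6.4*z^4 + 3.7*z^3 - 7.4*z^2 - 1.91*z - 5.29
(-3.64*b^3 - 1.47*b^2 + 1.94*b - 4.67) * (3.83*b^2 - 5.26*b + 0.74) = -13.9412*b^5 + 13.5163*b^4 + 12.4688*b^3 - 29.1783*b^2 + 25.9998*b - 3.4558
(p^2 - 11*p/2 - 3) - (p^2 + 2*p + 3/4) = -15*p/2 - 15/4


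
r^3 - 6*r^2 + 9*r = r*(r - 3)^2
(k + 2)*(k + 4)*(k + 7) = k^3 + 13*k^2 + 50*k + 56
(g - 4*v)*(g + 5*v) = g^2 + g*v - 20*v^2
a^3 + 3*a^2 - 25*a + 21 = (a - 3)*(a - 1)*(a + 7)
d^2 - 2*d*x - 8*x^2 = (d - 4*x)*(d + 2*x)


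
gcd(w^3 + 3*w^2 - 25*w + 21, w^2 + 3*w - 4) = w - 1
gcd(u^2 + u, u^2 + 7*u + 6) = u + 1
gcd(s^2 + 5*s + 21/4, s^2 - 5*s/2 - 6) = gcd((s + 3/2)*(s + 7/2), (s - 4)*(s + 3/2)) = s + 3/2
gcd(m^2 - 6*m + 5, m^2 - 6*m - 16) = 1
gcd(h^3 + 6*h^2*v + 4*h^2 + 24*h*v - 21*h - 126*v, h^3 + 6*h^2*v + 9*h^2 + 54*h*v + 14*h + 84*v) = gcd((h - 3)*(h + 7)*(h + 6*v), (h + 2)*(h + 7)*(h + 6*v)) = h^2 + 6*h*v + 7*h + 42*v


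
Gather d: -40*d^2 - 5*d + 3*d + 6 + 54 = -40*d^2 - 2*d + 60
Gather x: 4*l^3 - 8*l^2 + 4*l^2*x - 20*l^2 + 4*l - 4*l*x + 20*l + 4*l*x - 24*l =4*l^3 + 4*l^2*x - 28*l^2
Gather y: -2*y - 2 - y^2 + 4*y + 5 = -y^2 + 2*y + 3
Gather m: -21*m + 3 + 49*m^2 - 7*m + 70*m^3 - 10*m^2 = 70*m^3 + 39*m^2 - 28*m + 3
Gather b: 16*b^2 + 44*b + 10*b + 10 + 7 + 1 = 16*b^2 + 54*b + 18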